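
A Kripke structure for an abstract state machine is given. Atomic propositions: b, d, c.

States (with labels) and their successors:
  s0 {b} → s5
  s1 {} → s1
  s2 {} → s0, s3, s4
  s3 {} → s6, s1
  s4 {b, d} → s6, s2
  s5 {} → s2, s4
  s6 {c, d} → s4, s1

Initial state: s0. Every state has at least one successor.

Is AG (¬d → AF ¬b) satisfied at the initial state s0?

Holds

States satisfying ¬d → AF ¬b: {s0, s1, s2, s3, s4, s5, s6}.
States satisfying AG (¬d → AF ¬b): {s0, s1, s2, s3, s4, s5, s6}.
Every state reachable from s0 satisfies ¬d → AF ¬b.
s0 ∈ Sat(AG (¬d → AF ¬b)).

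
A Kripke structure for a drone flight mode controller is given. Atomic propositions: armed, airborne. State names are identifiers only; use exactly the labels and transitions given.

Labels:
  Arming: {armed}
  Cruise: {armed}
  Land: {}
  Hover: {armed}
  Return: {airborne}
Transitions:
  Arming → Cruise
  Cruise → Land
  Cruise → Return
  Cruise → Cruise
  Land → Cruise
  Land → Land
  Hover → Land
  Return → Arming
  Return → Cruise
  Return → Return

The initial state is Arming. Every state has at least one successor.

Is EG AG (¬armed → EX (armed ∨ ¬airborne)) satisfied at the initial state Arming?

States satisfying AG (¬armed → EX (armed ∨ ¬airborne)): {Arming, Cruise, Land, Hover, Return}.
States satisfying EG AG (¬armed → EX (armed ∨ ¬airborne)): {Arming, Cruise, Land, Hover, Return}.
Arming ∈ Sat(EG AG (¬armed → EX (armed ∨ ¬airborne))).

Satisfied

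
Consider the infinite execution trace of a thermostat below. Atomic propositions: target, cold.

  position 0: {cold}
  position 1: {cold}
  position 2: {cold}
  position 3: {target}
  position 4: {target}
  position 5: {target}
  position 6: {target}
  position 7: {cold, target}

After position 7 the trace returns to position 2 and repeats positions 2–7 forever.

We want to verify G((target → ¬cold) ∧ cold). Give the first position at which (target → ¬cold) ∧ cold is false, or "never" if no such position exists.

Check (target → ¬cold) ∧ cold at each position in order: 0 ✓, 1 ✓, 2 ✓.
At position 3 the labels are {target}, so (target → ¬cold) ∧ cold is false there. This is the first violation.

3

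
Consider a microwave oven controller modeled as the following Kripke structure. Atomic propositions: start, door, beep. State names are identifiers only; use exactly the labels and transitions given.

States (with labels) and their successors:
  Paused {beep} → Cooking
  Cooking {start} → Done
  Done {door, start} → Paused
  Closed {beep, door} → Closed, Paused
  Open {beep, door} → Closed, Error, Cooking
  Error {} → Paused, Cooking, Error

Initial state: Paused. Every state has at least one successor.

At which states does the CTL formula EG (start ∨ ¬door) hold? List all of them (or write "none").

States satisfying start ∨ ¬door: {Paused, Cooking, Done, Error}.
States satisfying EG (start ∨ ¬door): {Paused, Cooking, Done, Error}.

{Paused, Cooking, Done, Error}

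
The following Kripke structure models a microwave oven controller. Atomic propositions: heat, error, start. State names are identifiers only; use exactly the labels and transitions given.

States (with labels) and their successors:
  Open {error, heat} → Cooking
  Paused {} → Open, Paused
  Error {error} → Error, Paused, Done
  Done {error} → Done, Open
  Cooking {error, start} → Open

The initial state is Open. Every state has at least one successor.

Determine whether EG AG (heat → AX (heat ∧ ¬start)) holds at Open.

No

States satisfying AG (heat → AX (heat ∧ ¬start)): ∅.
States satisfying EG AG (heat → AX (heat ∧ ¬start)): ∅.
No suitable path/successor from Open witnesses the formula.
Open ∉ Sat(EG AG (heat → AX (heat ∧ ¬start))).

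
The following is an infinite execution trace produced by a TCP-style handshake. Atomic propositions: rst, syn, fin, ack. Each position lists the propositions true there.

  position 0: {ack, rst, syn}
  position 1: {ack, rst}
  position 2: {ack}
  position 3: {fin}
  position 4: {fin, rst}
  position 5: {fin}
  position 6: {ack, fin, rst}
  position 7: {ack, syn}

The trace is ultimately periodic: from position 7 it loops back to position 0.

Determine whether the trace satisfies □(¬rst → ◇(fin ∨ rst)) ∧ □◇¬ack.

Yes

¬rst → ◇(fin ∨ rst) holds at every position 0..7, and those are all positions ever visited, so □(¬rst → ◇(fin ∨ rst)) holds.
Positions where ¬rst holds: 2, 3, 5, 7.
Check ◇(fin ∨ rst) at each: 2→ok, 3→ok, 5→ok, 7→ok.
◇¬ack holds at every position 0..7, and those are all positions ever visited, so □◇¬ack holds.
At position 0: □(¬rst → ◇(fin ∨ rst)) is true; □◇¬ack is true; so □(¬rst → ◇(fin ∨ rst)) ∧ □◇¬ack is true.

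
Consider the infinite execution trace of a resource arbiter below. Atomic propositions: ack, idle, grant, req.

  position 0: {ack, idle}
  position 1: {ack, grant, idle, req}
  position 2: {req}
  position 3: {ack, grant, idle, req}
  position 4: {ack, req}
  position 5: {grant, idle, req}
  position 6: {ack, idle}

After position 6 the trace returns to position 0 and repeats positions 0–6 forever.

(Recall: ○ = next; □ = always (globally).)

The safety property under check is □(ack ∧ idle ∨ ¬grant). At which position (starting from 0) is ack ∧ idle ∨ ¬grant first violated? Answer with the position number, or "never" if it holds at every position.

Check ack ∧ idle ∨ ¬grant at each position in order: 0 ✓, 1 ✓, 2 ✓, 3 ✓, 4 ✓.
At position 5 the labels are {grant, idle, req}, so ack ∧ idle ∨ ¬grant is false there. This is the first violation.

5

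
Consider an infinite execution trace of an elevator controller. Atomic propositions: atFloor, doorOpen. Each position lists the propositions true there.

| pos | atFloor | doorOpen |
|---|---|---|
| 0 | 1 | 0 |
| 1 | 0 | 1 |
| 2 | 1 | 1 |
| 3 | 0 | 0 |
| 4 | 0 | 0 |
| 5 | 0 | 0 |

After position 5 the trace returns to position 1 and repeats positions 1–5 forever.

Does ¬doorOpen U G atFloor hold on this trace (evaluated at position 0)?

Violated

Walking from position 0: at position 1, G atFloor has not yet held and ¬doorOpen fails, so ¬doorOpen U G atFloor is false.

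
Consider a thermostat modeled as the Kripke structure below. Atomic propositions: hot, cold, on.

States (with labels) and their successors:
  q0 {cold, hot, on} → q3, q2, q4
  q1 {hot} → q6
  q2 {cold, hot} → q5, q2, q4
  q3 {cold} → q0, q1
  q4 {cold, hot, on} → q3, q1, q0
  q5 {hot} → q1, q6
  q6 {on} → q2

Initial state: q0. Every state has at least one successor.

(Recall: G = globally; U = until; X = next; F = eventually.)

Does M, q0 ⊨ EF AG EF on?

Yes

States satisfying AG EF on: {q0, q1, q2, q3, q4, q5, q6}.
States satisfying EF AG EF on: {q0, q1, q2, q3, q4, q5, q6}.
Some path from q0 reaches a state where AG EF on holds.
q0 ∈ Sat(EF AG EF on).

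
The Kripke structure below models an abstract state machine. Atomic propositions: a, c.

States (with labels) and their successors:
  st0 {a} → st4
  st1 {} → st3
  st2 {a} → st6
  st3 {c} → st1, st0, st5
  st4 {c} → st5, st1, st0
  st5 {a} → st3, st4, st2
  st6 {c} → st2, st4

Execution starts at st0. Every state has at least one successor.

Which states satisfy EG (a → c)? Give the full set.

{st1, st3, st4, st6}

States satisfying a → c: {st1, st3, st4, st6}.
States satisfying EG (a → c): {st1, st3, st4, st6}.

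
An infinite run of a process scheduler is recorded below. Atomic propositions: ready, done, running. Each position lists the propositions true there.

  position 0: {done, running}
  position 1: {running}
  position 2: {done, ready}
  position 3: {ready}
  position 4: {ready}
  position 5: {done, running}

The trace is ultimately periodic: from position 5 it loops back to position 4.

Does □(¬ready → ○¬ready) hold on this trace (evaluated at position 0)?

Violated

¬ready → ○¬ready must hold at every position from 0 onward. It fails at position 1, so □(¬ready → ○¬ready) is false.
Positions where ¬ready holds: 0, 1, 5.
Check ○¬ready at each: 0→ok, 1→fails, 5→fails.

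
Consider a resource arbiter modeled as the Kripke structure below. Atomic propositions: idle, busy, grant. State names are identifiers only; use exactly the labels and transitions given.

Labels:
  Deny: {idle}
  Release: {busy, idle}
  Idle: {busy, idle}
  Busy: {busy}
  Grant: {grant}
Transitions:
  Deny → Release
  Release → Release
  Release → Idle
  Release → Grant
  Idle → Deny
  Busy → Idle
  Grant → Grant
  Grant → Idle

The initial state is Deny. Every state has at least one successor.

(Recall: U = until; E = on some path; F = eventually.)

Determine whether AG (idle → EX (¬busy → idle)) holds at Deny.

States satisfying idle → EX (¬busy → idle): {Deny, Release, Idle, Busy, Grant}.
States satisfying AG (idle → EX (¬busy → idle)): {Deny, Release, Idle, Busy, Grant}.
Every state reachable from Deny satisfies idle → EX (¬busy → idle).
Deny ∈ Sat(AG (idle → EX (¬busy → idle))).

Yes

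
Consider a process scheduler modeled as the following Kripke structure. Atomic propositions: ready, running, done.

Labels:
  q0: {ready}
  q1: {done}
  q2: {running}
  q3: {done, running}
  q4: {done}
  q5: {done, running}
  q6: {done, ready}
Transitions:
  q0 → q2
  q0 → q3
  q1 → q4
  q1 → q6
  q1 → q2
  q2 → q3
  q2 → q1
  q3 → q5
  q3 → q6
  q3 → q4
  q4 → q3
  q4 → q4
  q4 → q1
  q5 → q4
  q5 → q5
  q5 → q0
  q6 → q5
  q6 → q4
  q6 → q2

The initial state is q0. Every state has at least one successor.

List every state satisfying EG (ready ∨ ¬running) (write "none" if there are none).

States satisfying ready ∨ ¬running: {q0, q1, q4, q6}.
States satisfying EG (ready ∨ ¬running): {q1, q4, q6}.

{q1, q4, q6}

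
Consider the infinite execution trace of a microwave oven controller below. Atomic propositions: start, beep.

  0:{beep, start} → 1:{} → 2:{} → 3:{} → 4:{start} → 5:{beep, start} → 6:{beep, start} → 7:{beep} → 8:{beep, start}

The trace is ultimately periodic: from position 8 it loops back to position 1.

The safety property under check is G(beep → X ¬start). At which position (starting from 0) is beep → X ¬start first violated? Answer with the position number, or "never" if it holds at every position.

5

Check beep → X ¬start at each position in order: 0 ✓, 1 ✓, 2 ✓, 3 ✓, 4 ✓.
At position 5 the labels are {beep, start} and the next position 6 has {beep, start}, so beep → X ¬start is false there. This is the first violation.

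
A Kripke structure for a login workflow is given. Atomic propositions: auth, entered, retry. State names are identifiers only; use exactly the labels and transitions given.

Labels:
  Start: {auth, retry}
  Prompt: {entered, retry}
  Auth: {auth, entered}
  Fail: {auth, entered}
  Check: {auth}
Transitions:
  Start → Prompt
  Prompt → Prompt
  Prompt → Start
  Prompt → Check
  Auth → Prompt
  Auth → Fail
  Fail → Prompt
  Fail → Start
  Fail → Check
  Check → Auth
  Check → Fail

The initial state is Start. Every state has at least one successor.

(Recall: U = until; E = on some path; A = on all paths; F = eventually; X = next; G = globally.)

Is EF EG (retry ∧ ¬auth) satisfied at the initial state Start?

Yes

States satisfying EG (retry ∧ ¬auth): {Prompt}.
States satisfying EF EG (retry ∧ ¬auth): {Start, Prompt, Auth, Fail, Check}.
Some path from Start reaches a state where EG (retry ∧ ¬auth) holds.
Start ∈ Sat(EF EG (retry ∧ ¬auth)).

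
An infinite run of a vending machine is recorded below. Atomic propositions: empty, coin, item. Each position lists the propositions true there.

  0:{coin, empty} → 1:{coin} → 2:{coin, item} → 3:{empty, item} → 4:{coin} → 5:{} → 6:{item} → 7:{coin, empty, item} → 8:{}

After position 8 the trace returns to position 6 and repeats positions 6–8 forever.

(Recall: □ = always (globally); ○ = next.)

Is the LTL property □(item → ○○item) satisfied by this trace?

Violated

item → ○○item must hold at every position from 0 onward. It fails at position 2, so □(item → ○○item) is false.
Positions where item holds: 2, 3, 6, 7.
Check ○○item at each: 2→fails, 3→fails, 6→fails, 7→ok.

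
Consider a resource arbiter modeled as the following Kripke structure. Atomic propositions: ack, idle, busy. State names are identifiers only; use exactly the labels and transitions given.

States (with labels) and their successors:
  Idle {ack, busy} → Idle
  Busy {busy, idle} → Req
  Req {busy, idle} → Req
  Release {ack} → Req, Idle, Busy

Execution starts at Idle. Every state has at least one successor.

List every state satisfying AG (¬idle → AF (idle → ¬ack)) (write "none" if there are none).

{Idle, Busy, Req, Release}

States satisfying ¬idle → AF (idle → ¬ack): {Idle, Busy, Req, Release}.
States satisfying AG (¬idle → AF (idle → ¬ack)): {Idle, Busy, Req, Release}.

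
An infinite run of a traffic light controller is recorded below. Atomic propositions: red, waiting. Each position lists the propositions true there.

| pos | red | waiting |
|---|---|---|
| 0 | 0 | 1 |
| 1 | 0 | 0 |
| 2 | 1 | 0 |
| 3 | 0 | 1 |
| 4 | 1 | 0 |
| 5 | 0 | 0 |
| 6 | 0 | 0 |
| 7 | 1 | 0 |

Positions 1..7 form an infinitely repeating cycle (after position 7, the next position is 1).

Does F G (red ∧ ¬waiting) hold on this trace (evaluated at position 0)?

G (red ∧ ¬waiting) is false at every position 0..7, so it never becomes true and F G (red ∧ ¬waiting) fails.

Does not hold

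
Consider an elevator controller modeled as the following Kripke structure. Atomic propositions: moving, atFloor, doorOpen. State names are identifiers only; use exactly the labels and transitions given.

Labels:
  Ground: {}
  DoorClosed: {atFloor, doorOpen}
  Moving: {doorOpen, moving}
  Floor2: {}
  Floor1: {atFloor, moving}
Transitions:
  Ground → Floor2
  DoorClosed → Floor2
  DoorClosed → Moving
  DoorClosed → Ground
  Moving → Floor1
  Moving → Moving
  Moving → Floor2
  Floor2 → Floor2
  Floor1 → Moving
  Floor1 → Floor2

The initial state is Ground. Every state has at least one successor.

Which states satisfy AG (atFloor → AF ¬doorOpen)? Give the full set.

{Ground, Moving, Floor2, Floor1}

States satisfying atFloor → AF ¬doorOpen: {Ground, Moving, Floor2, Floor1}.
States satisfying AG (atFloor → AF ¬doorOpen): {Ground, Moving, Floor2, Floor1}.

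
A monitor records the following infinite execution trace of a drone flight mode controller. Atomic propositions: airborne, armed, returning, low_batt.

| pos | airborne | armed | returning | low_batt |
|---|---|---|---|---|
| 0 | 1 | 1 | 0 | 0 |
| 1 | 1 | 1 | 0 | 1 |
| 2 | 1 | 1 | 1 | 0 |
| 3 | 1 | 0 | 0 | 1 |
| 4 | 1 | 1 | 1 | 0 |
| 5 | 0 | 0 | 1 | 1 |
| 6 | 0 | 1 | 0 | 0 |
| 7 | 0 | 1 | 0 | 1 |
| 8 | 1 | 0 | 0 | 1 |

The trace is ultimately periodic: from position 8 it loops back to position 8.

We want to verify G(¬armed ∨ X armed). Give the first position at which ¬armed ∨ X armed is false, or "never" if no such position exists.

Check ¬armed ∨ X armed at each position in order: 0 ✓, 1 ✓.
At position 2 the labels are {airborne, armed, returning} and the next position 3 has {airborne, low_batt}, so ¬armed ∨ X armed is false there. This is the first violation.

2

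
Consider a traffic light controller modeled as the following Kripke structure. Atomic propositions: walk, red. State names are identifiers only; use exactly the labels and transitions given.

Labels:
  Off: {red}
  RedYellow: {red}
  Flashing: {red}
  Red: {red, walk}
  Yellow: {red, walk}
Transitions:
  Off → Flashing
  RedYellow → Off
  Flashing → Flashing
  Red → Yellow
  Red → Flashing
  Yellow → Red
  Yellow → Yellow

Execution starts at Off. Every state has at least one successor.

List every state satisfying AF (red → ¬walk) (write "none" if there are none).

{Off, RedYellow, Flashing}

States satisfying red → ¬walk: {Off, RedYellow, Flashing}.
States satisfying AF (red → ¬walk): {Off, RedYellow, Flashing}.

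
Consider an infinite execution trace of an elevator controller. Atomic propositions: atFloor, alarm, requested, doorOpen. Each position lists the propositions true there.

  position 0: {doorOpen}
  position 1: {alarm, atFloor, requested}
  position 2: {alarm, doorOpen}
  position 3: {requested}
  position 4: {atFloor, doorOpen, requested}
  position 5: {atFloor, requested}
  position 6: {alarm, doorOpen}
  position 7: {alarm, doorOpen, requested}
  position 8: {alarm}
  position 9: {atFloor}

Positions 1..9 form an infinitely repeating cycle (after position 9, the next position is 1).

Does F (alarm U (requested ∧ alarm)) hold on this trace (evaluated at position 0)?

alarm U (requested ∧ alarm) holds at position 1, which is reachable from 0, so F (alarm U (requested ∧ alarm)) holds.

Yes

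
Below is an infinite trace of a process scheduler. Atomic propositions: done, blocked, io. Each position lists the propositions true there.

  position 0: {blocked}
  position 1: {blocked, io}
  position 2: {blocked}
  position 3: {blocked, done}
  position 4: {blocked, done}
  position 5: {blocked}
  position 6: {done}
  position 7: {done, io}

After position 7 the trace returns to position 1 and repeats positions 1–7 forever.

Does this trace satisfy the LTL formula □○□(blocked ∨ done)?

○□(blocked ∨ done) holds at every position 0..7, and those are all positions ever visited, so □○□(blocked ∨ done) holds.

Satisfied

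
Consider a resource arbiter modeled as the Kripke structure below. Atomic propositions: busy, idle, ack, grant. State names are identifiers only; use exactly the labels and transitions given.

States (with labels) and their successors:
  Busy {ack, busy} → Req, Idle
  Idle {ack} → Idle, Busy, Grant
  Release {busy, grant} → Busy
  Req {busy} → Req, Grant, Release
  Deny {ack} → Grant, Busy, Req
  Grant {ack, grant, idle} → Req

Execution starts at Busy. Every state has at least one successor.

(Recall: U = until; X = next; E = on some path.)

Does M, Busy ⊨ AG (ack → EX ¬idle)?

States satisfying ack → EX ¬idle: {Busy, Idle, Release, Req, Deny, Grant}.
States satisfying AG (ack → EX ¬idle): {Busy, Idle, Release, Req, Deny, Grant}.
Every state reachable from Busy satisfies ack → EX ¬idle.
Busy ∈ Sat(AG (ack → EX ¬idle)).

Yes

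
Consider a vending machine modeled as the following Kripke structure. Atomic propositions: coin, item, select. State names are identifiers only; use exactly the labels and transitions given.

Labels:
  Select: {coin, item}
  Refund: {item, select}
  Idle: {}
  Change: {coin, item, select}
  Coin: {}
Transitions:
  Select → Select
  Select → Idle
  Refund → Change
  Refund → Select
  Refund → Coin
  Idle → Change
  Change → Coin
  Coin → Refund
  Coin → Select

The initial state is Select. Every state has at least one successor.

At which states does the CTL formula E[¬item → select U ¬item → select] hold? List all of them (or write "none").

States satisfying ¬item → select: {Select, Refund, Change}.
States satisfying E[¬item → select U ¬item → select]: {Select, Refund, Change}.

{Select, Refund, Change}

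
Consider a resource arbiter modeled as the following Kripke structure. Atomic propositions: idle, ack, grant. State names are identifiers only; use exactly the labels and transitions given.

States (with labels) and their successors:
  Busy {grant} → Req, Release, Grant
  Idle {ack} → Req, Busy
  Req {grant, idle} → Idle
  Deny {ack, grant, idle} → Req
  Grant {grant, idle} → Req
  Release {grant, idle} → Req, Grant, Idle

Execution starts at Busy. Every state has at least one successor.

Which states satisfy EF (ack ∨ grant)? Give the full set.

{Busy, Idle, Req, Deny, Grant, Release}

States satisfying ack ∨ grant: {Busy, Idle, Req, Deny, Grant, Release}.
States satisfying EF (ack ∨ grant): {Busy, Idle, Req, Deny, Grant, Release}.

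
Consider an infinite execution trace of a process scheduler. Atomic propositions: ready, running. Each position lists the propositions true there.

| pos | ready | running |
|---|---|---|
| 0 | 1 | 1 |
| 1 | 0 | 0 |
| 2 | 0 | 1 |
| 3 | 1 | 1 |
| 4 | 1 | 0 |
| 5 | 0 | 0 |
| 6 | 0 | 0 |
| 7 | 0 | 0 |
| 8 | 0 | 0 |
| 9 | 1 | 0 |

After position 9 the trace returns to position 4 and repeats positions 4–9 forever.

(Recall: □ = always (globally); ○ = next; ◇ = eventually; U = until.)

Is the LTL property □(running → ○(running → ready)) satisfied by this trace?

running → ○(running → ready) holds at every position 0..9, and those are all positions ever visited, so □(running → ○(running → ready)) holds.
Positions where running holds: 0, 2, 3.
Check ○(running → ready) at each: 0→ok, 2→ok, 3→ok.

Satisfied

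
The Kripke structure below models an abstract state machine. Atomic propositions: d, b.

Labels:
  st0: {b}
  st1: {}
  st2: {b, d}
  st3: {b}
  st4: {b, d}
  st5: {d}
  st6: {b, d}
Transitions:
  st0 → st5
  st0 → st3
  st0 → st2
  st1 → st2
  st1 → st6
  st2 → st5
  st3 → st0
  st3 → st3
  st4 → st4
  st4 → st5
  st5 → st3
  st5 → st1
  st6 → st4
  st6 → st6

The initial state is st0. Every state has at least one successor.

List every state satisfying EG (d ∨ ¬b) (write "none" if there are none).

{st1, st2, st4, st5, st6}

States satisfying d ∨ ¬b: {st1, st2, st4, st5, st6}.
States satisfying EG (d ∨ ¬b): {st1, st2, st4, st5, st6}.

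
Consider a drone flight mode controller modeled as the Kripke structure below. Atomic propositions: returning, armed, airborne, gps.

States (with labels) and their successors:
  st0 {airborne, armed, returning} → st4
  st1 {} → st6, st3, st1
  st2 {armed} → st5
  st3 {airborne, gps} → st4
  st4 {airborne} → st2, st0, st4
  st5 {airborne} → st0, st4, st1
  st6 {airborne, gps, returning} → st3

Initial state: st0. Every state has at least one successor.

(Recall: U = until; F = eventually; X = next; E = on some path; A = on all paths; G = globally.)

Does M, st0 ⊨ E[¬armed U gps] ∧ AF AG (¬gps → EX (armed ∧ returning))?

Does not hold

States satisfying ¬armed: {st1, st3, st4, st5, st6}.
States satisfying gps: {st3, st6}.
States satisfying E[¬armed U gps]: {st1, st3, st5, st6}.
States satisfying AG (¬gps → EX (armed ∧ returning)): ∅.
States satisfying AF AG (¬gps → EX (armed ∧ returning)): ∅.
States satisfying E[¬armed U gps] ∧ AF AG (¬gps → EX (armed ∧ returning)): ∅.
st0 ∉ Sat(E[¬armed U gps] ∧ AF AG (¬gps → EX (armed ∧ returning))).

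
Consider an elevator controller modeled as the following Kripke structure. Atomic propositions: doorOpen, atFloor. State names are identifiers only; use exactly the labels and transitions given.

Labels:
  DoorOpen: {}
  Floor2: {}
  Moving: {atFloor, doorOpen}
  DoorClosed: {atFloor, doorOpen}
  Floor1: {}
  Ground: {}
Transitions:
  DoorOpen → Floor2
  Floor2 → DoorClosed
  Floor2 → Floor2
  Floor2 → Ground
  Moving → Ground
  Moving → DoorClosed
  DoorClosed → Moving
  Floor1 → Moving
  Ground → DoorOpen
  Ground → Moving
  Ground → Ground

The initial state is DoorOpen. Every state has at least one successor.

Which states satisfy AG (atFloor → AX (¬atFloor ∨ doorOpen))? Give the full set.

{DoorOpen, Floor2, Moving, DoorClosed, Floor1, Ground}

States satisfying atFloor → AX (¬atFloor ∨ doorOpen): {DoorOpen, Floor2, Moving, DoorClosed, Floor1, Ground}.
States satisfying AG (atFloor → AX (¬atFloor ∨ doorOpen)): {DoorOpen, Floor2, Moving, DoorClosed, Floor1, Ground}.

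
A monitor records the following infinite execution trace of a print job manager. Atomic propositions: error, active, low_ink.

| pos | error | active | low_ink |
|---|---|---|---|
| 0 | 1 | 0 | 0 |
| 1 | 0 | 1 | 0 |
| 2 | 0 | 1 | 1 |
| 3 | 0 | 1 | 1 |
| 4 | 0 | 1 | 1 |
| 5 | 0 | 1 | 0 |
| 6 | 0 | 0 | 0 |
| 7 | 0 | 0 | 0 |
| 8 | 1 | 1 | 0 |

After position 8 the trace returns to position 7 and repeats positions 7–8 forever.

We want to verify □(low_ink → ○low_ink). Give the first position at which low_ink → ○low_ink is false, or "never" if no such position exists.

Check low_ink → ○low_ink at each position in order: 0 ✓, 1 ✓, 2 ✓, 3 ✓.
At position 4 the labels are {active, low_ink} and the next position 5 has {active}, so low_ink → ○low_ink is false there. This is the first violation.

4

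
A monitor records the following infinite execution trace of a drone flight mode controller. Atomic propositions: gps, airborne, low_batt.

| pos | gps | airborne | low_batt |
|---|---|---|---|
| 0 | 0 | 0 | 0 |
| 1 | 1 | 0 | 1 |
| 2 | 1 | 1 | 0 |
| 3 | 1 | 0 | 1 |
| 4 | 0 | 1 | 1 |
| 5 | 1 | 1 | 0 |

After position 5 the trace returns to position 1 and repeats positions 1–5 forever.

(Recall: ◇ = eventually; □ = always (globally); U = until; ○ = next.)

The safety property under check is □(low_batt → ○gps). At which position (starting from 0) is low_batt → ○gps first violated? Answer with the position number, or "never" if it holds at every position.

Check low_batt → ○gps at each position in order: 0 ✓, 1 ✓, 2 ✓.
At position 3 the labels are {gps, low_batt} and the next position 4 has {airborne, low_batt}, so low_batt → ○gps is false there. This is the first violation.

3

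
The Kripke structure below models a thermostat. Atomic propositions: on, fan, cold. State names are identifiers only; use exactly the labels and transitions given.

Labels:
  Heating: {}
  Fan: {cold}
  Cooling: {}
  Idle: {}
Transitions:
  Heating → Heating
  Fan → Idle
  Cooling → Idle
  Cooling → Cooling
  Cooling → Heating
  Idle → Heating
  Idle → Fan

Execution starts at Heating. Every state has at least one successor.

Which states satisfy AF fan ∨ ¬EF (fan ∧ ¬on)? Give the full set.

{Heating, Fan, Cooling, Idle}

States satisfying fan: ∅.
States satisfying AF fan: ∅.
States satisfying fan ∧ ¬on: ∅.
States satisfying EF (fan ∧ ¬on): ∅.
States satisfying ¬EF (fan ∧ ¬on): {Heating, Fan, Cooling, Idle}.
States satisfying AF fan ∨ ¬EF (fan ∧ ¬on): {Heating, Fan, Cooling, Idle}.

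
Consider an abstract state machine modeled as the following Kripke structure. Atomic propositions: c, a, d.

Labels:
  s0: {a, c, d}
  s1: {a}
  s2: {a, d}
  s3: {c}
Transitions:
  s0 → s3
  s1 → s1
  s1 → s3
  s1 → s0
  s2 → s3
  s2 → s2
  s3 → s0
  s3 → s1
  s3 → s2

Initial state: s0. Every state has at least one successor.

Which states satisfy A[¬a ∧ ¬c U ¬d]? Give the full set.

{s1, s3}

States satisfying ¬a ∧ ¬c: ∅.
States satisfying ¬d: {s1, s3}.
States satisfying A[¬a ∧ ¬c U ¬d]: {s1, s3}.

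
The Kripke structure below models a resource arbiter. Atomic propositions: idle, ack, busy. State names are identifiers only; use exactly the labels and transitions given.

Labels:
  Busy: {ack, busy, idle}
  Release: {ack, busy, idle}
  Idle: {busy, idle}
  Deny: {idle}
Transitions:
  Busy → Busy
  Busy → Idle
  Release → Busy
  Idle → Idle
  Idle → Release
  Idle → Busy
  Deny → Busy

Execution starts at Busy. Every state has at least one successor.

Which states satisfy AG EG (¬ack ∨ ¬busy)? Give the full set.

States satisfying EG (¬ack ∨ ¬busy): {Idle}.
States satisfying AG EG (¬ack ∨ ¬busy): ∅.

none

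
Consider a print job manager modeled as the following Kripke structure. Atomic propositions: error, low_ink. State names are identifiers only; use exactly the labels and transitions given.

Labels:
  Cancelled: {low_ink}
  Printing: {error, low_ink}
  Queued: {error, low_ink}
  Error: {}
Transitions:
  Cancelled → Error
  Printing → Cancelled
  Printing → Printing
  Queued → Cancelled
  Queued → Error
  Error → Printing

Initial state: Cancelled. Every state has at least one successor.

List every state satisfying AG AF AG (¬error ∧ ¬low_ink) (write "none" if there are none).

none

States satisfying AF AG (¬error ∧ ¬low_ink): ∅.
States satisfying AG AF AG (¬error ∧ ¬low_ink): ∅.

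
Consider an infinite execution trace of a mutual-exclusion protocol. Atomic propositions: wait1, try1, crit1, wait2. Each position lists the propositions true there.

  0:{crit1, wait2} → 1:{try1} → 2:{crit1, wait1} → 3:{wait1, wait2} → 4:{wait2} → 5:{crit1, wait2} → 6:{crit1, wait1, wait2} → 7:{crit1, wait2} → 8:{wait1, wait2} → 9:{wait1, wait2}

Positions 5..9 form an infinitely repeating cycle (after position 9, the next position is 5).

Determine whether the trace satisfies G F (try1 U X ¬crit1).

F (try1 U X ¬crit1) holds at every position 0..9, and those are all positions ever visited, so G F (try1 U X ¬crit1) holds.

Holds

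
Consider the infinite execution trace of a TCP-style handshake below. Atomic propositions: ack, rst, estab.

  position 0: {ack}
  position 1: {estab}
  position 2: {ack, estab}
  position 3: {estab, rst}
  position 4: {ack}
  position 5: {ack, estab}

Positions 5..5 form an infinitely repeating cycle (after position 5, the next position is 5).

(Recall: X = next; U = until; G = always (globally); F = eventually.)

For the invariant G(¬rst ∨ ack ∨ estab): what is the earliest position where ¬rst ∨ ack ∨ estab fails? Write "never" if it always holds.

never

¬rst ∨ ack ∨ estab holds at every position 0..5, and those are all the positions the trace ever visits, so the invariant G(¬rst ∨ ack ∨ estab) is never violated.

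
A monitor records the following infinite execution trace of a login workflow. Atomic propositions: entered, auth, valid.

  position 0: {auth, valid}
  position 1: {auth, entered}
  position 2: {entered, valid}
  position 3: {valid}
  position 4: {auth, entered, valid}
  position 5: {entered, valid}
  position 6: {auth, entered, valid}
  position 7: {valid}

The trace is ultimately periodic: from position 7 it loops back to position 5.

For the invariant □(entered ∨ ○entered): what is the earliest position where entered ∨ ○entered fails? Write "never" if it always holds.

entered ∨ ○entered holds at every position 0..7, and those are all the positions the trace ever visits, so the invariant □(entered ∨ ○entered) is never violated.

never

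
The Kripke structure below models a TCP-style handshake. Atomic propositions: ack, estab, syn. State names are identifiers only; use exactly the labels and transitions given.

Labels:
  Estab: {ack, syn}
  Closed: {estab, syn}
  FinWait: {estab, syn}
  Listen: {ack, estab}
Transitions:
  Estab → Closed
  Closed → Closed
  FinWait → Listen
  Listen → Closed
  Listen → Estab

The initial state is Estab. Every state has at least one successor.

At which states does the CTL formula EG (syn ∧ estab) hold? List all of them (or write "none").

{Closed}

States satisfying syn ∧ estab: {Closed, FinWait}.
States satisfying EG (syn ∧ estab): {Closed}.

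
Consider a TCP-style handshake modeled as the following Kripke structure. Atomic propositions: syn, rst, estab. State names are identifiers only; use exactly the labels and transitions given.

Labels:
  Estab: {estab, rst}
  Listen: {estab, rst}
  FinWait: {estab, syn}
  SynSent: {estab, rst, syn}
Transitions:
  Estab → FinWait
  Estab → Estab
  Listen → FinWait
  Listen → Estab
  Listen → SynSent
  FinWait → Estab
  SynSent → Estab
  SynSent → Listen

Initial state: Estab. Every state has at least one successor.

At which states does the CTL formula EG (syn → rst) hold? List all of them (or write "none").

States satisfying syn → rst: {Estab, Listen, SynSent}.
States satisfying EG (syn → rst): {Estab, Listen, SynSent}.

{Estab, Listen, SynSent}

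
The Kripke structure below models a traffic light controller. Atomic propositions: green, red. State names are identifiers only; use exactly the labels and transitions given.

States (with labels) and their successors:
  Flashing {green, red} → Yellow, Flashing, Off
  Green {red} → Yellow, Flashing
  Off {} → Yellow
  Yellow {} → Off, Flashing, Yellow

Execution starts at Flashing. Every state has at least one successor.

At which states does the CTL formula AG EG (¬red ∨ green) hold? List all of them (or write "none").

{Flashing, Off, Yellow}

States satisfying EG (¬red ∨ green): {Flashing, Off, Yellow}.
States satisfying AG EG (¬red ∨ green): {Flashing, Off, Yellow}.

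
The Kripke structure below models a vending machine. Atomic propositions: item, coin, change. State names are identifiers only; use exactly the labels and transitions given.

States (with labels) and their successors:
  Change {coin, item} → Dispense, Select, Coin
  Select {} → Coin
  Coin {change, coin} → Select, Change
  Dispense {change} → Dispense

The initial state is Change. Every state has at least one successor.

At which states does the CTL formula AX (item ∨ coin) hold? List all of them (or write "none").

States satisfying item ∨ coin: {Change, Coin}.
States satisfying AX (item ∨ coin): {Select}.

{Select}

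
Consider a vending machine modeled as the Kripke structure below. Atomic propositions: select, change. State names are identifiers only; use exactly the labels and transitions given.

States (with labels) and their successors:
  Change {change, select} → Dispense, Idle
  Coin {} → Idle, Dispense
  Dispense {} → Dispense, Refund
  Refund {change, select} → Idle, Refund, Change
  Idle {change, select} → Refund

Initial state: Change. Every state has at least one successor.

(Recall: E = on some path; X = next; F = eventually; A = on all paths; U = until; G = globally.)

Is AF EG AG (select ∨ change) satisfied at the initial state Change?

States satisfying EG AG (select ∨ change): ∅.
States satisfying AF EG AG (select ∨ change): ∅.
There is a path from Change along which EG AG (select ∨ change) never holds.
Change ∉ Sat(AF EG AG (select ∨ change)).

No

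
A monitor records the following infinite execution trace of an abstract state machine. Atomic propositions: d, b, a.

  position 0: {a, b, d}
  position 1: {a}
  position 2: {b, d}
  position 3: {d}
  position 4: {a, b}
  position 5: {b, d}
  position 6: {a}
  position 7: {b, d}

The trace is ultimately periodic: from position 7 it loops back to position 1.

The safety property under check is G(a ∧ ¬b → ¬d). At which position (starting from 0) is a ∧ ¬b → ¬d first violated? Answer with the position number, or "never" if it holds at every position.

a ∧ ¬b → ¬d holds at every position 0..7, and those are all the positions the trace ever visits, so the invariant G(a ∧ ¬b → ¬d) is never violated.

never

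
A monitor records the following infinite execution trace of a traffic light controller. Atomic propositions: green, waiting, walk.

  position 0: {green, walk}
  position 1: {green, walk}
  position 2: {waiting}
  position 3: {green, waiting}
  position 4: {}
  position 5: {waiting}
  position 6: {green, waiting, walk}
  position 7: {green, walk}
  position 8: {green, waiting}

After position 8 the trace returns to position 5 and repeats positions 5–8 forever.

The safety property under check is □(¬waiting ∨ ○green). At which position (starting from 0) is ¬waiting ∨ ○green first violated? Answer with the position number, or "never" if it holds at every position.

3

Check ¬waiting ∨ ○green at each position in order: 0 ✓, 1 ✓, 2 ✓.
At position 3 the labels are {green, waiting} and the next position 4 has {}, so ¬waiting ∨ ○green is false there. This is the first violation.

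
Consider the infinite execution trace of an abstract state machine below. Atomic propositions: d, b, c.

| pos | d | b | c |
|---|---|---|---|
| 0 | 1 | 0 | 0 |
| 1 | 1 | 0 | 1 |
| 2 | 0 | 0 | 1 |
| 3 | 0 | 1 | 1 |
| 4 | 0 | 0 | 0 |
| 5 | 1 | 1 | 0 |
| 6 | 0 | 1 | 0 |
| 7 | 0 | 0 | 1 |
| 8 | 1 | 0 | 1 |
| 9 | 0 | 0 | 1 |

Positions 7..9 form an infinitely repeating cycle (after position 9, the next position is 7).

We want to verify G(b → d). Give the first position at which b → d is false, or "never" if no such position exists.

Check b → d at each position in order: 0 ✓, 1 ✓, 2 ✓.
At position 3 the labels are {b, c}, so b → d is false there. This is the first violation.

3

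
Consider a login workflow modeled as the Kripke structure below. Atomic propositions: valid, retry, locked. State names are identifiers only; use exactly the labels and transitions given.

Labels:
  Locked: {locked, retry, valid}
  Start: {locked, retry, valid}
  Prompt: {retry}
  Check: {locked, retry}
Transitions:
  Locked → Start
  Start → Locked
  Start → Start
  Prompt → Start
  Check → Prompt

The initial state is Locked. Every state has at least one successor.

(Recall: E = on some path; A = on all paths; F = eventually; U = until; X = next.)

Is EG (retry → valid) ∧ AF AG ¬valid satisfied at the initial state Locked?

No

States satisfying retry → valid: {Locked, Start}.
States satisfying EG (retry → valid): {Locked, Start}.
States satisfying AG ¬valid: ∅.
States satisfying AF AG ¬valid: ∅.
States satisfying EG (retry → valid) ∧ AF AG ¬valid: ∅.
Locked ∉ Sat(EG (retry → valid) ∧ AF AG ¬valid).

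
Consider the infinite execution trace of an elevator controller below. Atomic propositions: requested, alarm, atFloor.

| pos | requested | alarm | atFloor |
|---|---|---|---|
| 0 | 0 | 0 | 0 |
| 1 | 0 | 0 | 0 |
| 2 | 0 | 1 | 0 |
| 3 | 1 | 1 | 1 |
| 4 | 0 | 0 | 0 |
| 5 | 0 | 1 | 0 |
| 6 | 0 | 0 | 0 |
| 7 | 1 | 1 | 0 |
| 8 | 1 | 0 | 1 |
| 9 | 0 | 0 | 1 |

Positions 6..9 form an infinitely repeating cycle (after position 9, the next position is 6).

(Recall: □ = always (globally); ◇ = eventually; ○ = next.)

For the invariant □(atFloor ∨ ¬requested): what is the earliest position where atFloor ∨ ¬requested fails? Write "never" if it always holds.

7

Check atFloor ∨ ¬requested at each position in order: 0 ✓, 1 ✓, 2 ✓, 3 ✓, 4 ✓, 5 ✓, 6 ✓.
At position 7 the labels are {alarm, requested}, so atFloor ∨ ¬requested is false there. This is the first violation.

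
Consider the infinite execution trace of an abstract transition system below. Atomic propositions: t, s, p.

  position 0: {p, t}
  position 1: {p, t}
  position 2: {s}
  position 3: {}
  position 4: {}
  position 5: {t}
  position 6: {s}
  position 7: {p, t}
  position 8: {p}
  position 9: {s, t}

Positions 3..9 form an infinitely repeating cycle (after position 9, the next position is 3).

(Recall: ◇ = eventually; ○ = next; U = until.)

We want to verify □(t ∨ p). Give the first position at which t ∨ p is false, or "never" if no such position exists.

Check t ∨ p at each position in order: 0 ✓, 1 ✓.
At position 2 the labels are {s}, so t ∨ p is false there. This is the first violation.

2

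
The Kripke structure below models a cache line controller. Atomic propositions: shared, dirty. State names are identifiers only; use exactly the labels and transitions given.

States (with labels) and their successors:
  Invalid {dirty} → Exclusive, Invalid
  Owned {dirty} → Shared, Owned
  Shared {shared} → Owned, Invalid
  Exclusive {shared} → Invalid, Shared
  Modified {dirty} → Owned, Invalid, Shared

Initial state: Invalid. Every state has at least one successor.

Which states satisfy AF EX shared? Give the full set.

States satisfying EX shared: {Invalid, Owned, Exclusive, Modified}.
States satisfying AF EX shared: {Invalid, Owned, Shared, Exclusive, Modified}.

{Invalid, Owned, Shared, Exclusive, Modified}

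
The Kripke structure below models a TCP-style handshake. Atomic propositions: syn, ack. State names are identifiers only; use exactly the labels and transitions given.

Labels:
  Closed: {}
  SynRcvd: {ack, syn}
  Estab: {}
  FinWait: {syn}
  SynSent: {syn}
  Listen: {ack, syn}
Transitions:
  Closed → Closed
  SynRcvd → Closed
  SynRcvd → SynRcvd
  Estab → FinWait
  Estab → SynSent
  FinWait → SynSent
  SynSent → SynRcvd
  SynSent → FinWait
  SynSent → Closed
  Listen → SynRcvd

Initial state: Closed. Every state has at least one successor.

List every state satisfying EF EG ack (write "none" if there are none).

{SynRcvd, Estab, FinWait, SynSent, Listen}

States satisfying EG ack: {SynRcvd, Listen}.
States satisfying EF EG ack: {SynRcvd, Estab, FinWait, SynSent, Listen}.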